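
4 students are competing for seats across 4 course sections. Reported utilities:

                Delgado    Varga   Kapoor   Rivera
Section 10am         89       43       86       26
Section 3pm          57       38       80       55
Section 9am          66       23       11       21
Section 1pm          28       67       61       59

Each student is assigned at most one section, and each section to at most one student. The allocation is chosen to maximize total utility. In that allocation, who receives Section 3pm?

This is a one-to-one assignment (maximum-weight bipartite matching).
Optimal: Delgado→Section 9am (66 points), Varga→Section 1pm (67 points), Kapoor→Section 10am (86 points), Rivera→Section 3pm (55 points) — total 66+67+86+55 = 274 points.
Max-entry greedy (repeatedly take the single best remaining cell) gives 257 points, worse by 17.
Next-best assignment: Delgado→Section 10am, Varga→Section 1pm, Kapoor→Section 3pm, Rivera→Section 9am = 257 points.
Every other assignment is strictly worse.
Rivera's own top section is Section 1pm (59 points), but forcing Rivera→Section 1pm and reassigning the rest optimally gives only 251 points — worse by 23.

Rivera receives Section 3pm.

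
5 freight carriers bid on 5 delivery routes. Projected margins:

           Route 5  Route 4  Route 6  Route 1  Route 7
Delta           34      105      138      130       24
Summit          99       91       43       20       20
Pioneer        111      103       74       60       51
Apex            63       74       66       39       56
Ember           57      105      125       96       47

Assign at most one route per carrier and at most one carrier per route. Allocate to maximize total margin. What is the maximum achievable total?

Maximum total: $513k

Optimal: Delta→Route 1 ($130k), Summit→Route 5 ($99k), Pioneer→Route 4 ($103k), Apex→Route 7 ($56k), Ember→Route 6 ($125k) — total 130+99+103+56+125 = $513k.
Row-greedy (each carrier in turn takes its best remaining route) gives $492k, worse by 21.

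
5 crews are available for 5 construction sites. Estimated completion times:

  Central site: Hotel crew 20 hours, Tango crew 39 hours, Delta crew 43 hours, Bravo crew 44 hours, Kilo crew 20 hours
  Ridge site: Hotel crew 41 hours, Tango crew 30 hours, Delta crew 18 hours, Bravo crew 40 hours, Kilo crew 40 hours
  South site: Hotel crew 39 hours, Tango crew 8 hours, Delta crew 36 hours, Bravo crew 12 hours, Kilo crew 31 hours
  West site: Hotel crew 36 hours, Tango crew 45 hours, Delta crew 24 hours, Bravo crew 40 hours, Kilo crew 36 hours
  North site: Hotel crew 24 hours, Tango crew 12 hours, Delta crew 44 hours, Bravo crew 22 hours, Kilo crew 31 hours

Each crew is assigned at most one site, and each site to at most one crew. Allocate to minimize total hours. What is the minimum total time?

Optimal: Hotel crew→Central site (20 hours), Tango crew→North site (12 hours), Delta crew→Ridge site (18 hours), Bravo crew→South site (12 hours), Kilo crew→West site (36 hours) — total 20+12+18+12+36 = 98 hours.
Row-greedy (each crew in turn takes its cheapest remaining site) gives 104 hours, worse by 6.
Swapping Hotel crew↔Bravo crew (Hotel crew→South site 39 hours, Bravo crew→Central site 44 hours) adds 51.

Min total: 98 hours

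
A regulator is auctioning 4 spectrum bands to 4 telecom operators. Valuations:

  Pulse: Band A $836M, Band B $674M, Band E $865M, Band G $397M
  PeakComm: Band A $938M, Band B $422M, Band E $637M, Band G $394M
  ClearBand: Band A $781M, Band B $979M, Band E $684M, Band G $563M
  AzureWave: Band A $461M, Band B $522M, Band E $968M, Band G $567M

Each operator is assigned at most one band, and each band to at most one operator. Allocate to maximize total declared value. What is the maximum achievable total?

Max total: $3349M

This is the linear assignment problem.
Optimal: Pulse→Band E ($865M), PeakComm→Band A ($938M), ClearBand→Band B ($979M), AzureWave→Band G ($567M) — total 865+938+979+567 = $3349M.
Checked against all permutations: $3349M is optimal.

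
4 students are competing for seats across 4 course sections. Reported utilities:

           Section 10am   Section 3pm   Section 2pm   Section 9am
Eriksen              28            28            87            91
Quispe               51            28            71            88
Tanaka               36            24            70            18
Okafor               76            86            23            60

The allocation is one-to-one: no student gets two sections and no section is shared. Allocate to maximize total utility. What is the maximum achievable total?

This is the linear assignment problem.
Optimal: Eriksen→Section 9am (91 points), Quispe→Section 10am (51 points), Tanaka→Section 2pm (70 points), Okafor→Section 3pm (86 points) — total 91+51+70+86 = 298 points.
Column-greedy (each section in turn goes to its best remaining student) gives 193 points, worse by 105.
Next-best assignment: Eriksen→Section 2pm, Quispe→Section 9am, Tanaka→Section 10am, Okafor→Section 3pm = 297 points.

Max total: 298 points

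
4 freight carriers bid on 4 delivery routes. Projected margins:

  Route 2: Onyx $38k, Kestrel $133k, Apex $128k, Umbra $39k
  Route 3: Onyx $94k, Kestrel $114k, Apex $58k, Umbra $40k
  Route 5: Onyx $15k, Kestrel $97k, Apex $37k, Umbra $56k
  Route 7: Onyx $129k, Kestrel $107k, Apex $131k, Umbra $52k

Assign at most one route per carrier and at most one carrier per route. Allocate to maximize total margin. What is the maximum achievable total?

This is the linear assignment problem.
Optimal: Onyx→Route 7 ($129k), Kestrel→Route 3 ($114k), Apex→Route 2 ($128k), Umbra→Route 5 ($56k) — total 129+114+128+56 = $427k.
Column-greedy (each route in turn goes to its best remaining carrier) gives $414k, worse by 13.

Maximum total: $427k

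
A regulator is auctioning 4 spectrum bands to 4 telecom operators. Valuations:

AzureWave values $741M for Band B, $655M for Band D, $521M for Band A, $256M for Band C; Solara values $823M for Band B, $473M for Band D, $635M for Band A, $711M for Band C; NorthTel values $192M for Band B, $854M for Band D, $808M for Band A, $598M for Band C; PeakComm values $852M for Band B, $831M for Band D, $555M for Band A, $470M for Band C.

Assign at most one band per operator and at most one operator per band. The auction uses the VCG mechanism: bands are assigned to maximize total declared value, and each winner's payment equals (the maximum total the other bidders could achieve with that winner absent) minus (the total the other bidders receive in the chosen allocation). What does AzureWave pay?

Efficient allocation: AzureWave→Band B ($741M), Solara→Band C ($711M), NorthTel→Band A ($808M), PeakComm→Band D ($831M); total welfare W = $3091M.
AzureWave receives Band B at value $741M, so the others get W − 741 = $2350M.
Without AzureWave: best allocation of the remaining 3 bidders over all 4 bands is Solara→Band B ($823M), NorthTel→Band A ($808M), PeakComm→Band D ($831M), total $2462M.
VCG payment = (others' best without AzureWave) − (others' welfare with AzureWave) = 2462 − 2350 = $112M.

AzureWave pays $112M.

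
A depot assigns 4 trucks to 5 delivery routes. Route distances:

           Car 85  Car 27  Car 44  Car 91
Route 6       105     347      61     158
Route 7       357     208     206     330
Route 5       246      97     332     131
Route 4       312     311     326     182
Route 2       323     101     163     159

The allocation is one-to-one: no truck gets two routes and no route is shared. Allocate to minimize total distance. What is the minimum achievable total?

Min total: 543 km

This is a one-to-one assignment (minimum-cost bipartite matching).
Optimal: Car 85→Route 6 (105 km), Car 27→Route 2 (101 km), Car 44→Route 7 (206 km), Car 91→Route 5 (131 km) — total 105+101+206+131 = 543 km.
Column-greedy (each route in turn goes to its cheapest remaining truck) gives 712 km, worse by 169.
Next-best assignment: Car 85→Route 6, Car 27→Route 5, Car 44→Route 2, Car 91→Route 4 = 547 km.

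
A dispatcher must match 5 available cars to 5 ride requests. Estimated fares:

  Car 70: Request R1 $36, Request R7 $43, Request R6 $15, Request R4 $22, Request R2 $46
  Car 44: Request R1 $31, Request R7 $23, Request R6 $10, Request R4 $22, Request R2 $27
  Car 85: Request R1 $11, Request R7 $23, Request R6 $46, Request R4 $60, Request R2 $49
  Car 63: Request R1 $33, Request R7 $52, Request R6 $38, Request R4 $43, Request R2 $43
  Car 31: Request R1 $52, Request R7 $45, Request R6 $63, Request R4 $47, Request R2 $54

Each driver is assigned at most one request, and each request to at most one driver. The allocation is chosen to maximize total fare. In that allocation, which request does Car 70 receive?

Car 70 receives Request R2.

This is the linear assignment problem.
Optimal: Car 70→Request R2 ($46), Car 44→Request R1 ($31), Car 85→Request R4 ($60), Car 63→Request R7 ($52), Car 31→Request R6 ($63) — total 46+31+60+52+63 = $252.
Column-greedy (each request in turn goes to its best remaining driver) gives $199, worse by 53.
Next-best assignment: Car 70→Request R7, Car 44→Request R1, Car 85→Request R4, Car 63→Request R2, Car 31→Request R6 = $240.
Every other assignment is strictly worse.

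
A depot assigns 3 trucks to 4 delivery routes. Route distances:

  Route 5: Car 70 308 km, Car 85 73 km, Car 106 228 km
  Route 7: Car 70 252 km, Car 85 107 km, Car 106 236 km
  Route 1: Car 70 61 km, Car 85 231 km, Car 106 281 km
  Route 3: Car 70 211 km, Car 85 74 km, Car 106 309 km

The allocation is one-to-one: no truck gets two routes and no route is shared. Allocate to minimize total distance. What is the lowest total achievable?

Minimum total: 363 km

This is the linear assignment problem.
Optimal: Car 70→Route 1 (61 km), Car 85→Route 3 (74 km), Car 106→Route 5 (228 km) — total 61+74+228 = 363 km.
Row-greedy (each truck in turn takes its cheapest remaining route) gives 370 km, worse by 7.
No other one-to-one assignment undercuts 363 km.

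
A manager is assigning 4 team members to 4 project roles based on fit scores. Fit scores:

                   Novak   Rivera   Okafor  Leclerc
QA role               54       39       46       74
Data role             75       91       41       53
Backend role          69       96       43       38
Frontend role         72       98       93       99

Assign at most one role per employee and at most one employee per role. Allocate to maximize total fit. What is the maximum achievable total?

Treat this as an assignment problem: match each employee to one role.
Optimal: Novak→Data role (75 pts), Rivera→Backend role (96 pts), Okafor→Frontend role (93 pts), Leclerc→QA role (74 pts) — total 75+96+93+74 = 338 pts.
Max-entry greedy (repeatedly take the single best remaining cell) gives 316 pts, worse by 22.
Next-best assignment: Novak→Backend role, Rivera→Data role, Okafor→Frontend role, Leclerc→QA role = 327 pts.

Max total: 338 pts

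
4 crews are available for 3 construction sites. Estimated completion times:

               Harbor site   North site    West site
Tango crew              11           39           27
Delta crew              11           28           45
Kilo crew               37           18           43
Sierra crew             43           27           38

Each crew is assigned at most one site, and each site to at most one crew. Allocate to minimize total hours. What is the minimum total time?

Treat this as an assignment problem: match each crew to one site.
Optimal: Delta crew→Harbor site (11 hours), Kilo crew→North site (18 hours), Tango crew→West site (27 hours) — total 11+18+27 = 56 hours.
Swapping Kilo crew↔Delta crew (Kilo crew→Harbor site 37 hours, Delta crew→North site 28 hours) adds 36.
Checked against all permutations: 56 hours is optimal.

Min total: 56 hours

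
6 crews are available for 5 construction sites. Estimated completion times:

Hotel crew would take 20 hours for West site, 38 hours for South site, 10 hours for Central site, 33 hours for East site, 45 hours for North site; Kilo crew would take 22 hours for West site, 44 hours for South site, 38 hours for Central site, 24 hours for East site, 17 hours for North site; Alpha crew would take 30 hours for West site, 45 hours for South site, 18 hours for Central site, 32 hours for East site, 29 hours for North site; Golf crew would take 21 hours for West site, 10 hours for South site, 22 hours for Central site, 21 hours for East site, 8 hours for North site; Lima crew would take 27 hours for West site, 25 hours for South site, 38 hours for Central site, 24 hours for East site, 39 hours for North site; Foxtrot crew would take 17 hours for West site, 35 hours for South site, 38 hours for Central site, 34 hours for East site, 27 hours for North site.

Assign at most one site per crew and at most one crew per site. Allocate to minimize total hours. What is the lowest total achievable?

Minimum total: 78 hours

Optimal: Foxtrot crew→West site (17 hours), Golf crew→South site (10 hours), Hotel crew→Central site (10 hours), Lima crew→East site (24 hours), Kilo crew→North site (17 hours) — total 17+10+10+24+17 = 78 hours.
Row-greedy (each crew in turn takes its cheapest remaining site) gives 91 hours, worse by 13.
Next-best assignment: Foxtrot crew→West site, Lima crew→South site, Hotel crew→Central site, Kilo crew→East site, Golf crew→North site = 84 hours.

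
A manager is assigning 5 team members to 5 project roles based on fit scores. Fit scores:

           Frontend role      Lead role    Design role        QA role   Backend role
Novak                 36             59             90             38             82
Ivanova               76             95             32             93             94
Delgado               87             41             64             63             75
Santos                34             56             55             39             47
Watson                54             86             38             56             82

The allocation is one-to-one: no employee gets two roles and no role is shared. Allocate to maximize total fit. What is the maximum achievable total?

Max total: 408 pts

This is the linear assignment problem.
Optimal: Novak→Design role (90 pts), Ivanova→QA role (93 pts), Delgado→Frontend role (87 pts), Santos→Lead role (56 pts), Watson→Backend role (82 pts) — total 90+93+87+56+82 = 408 pts.
Column-greedy (each role in turn goes to its best remaining employee) gives 375 pts, worse by 33.
Swapping Novak↔Delgado (Novak→Frontend role 36 pts, Delgado→Design role 64 pts) loses 77.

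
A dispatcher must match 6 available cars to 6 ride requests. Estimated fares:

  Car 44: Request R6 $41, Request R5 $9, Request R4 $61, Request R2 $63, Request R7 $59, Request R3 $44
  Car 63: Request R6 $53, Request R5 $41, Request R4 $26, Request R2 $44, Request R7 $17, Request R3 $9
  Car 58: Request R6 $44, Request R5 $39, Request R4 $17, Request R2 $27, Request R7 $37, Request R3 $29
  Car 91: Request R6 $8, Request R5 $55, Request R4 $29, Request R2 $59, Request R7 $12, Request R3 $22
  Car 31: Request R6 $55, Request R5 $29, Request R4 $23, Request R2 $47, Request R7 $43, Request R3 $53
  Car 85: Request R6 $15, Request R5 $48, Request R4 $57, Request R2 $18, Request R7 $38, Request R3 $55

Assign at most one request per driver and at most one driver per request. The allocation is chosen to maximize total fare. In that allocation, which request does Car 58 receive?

Car 58 receives Request R5.

Optimal: Car 44→Request R7 ($59), Car 63→Request R6 ($53), Car 58→Request R5 ($39), Car 91→Request R2 ($59), Car 31→Request R3 ($53), Car 85→Request R4 ($57) — total 59+53+39+59+53+57 = $320.
Max-entry greedy (repeatedly take the single best remaining cell) gives $276, worse by 44.
Next-best assignment: Car 44→Request R2, Car 63→Request R6, Car 58→Request R7, Car 91→Request R5, Car 31→Request R3, Car 85→Request R4 = $318.
Swapping Car 85↔Car 31 (Car 85→Request R3 $55, Car 31→Request R4 $23) loses 32.
Car 58's own top request is Request R6 ($44), but forcing Car 58→Request R6 and reassigning the rest optimally gives only $313 — worse by 7.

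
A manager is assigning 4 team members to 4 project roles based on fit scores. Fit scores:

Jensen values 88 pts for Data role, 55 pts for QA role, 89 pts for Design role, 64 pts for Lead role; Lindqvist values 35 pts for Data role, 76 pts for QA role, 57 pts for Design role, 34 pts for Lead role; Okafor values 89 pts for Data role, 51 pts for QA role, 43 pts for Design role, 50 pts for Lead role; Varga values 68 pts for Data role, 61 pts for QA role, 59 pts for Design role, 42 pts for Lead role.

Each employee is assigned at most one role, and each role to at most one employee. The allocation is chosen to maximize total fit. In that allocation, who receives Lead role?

Varga receives Lead role.

Optimal: Jensen→Design role (89 pts), Lindqvist→QA role (76 pts), Okafor→Data role (89 pts), Varga→Lead role (42 pts) — total 89+76+89+42 = 296 pts.
Next-best assignment: Jensen→Lead role, Lindqvist→QA role, Okafor→Data role, Varga→Design role = 288 pts.
Swapping Lindqvist↔Okafor (Lindqvist→Data role 35 pts, Okafor→QA role 51 pts) loses 79.
Varga's own top role is Data role (68 pts), but forcing Varga→Data role and reassigning the rest optimally gives only 283 pts — worse by 13.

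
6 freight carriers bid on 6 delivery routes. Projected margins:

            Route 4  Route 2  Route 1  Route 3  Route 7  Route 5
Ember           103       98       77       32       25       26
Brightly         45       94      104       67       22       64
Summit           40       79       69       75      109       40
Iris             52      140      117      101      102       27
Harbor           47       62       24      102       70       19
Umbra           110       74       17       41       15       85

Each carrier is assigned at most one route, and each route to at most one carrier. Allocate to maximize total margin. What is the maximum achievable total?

Treat this as an assignment problem: match each carrier to one route.
Optimal: Ember→Route 4 ($103k), Brightly→Route 1 ($104k), Summit→Route 7 ($109k), Iris→Route 2 ($140k), Harbor→Route 3 ($102k), Umbra→Route 5 ($85k) — total 103+104+109+140+102+85 = $643k.
Max-entry greedy (repeatedly take the single best remaining cell) gives $591k, worse by 52.
Swapping Iris↔Brightly (Iris→Route 1 $117k, Brightly→Route 2 $94k) loses 33.
Every other assignment is strictly worse.

Max total: $643k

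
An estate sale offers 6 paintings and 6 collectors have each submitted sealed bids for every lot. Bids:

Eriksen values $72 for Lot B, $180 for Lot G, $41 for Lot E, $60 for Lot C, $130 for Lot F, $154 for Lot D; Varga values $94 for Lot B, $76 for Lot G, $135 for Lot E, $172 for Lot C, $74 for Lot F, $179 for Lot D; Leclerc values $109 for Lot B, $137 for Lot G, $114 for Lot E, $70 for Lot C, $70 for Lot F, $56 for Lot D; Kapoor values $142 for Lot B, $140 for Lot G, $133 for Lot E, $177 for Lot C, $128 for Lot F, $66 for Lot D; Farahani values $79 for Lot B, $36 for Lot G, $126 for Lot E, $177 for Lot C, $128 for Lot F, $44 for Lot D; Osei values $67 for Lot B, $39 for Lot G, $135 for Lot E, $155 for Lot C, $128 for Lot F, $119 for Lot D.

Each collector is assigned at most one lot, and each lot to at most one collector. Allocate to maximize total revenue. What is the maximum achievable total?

Optimal: Eriksen→Lot G ($180), Varga→Lot D ($179), Leclerc→Lot E ($114), Kapoor→Lot B ($142), Farahani→Lot C ($177), Osei→Lot F ($128) — total 180+179+114+142+177+128 = $920.
Next-best assignment: Eriksen→Lot G, Varga→Lot D, Leclerc→Lot B, Kapoor→Lot C, Farahani→Lot F, Osei→Lot E = $908.
No other one-to-one assignment exceeds $920.

Max total: $920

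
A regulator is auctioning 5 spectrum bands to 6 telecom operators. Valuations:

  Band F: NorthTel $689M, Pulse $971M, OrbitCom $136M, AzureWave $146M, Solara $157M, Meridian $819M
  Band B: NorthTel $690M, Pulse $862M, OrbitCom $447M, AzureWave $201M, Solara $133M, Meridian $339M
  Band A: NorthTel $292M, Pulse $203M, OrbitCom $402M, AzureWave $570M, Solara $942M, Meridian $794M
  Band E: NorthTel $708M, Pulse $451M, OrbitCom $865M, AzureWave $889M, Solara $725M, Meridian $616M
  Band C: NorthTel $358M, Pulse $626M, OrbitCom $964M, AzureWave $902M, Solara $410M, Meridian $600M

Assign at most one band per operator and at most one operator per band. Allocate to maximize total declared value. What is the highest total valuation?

Optimal: Meridian→Band F ($819M), Pulse→Band B ($862M), Solara→Band A ($942M), AzureWave→Band E ($889M), OrbitCom→Band C ($964M) — total 819+862+942+889+964 = $4476M.
Next-best assignment: Pulse→Band F, NorthTel→Band B, Solara→Band A, AzureWave→Band E, OrbitCom→Band C = $4456M.

Maximum total: $4476M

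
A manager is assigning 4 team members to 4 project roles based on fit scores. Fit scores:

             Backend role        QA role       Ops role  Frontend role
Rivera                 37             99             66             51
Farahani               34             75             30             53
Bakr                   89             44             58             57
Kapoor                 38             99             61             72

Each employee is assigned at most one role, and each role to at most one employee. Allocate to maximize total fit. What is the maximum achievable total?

Optimal: Rivera→Ops role (66 pts), Farahani→Frontend role (53 pts), Bakr→Backend role (89 pts), Kapoor→QA role (99 pts) — total 66+53+89+99 = 307 pts.
Max-entry greedy (repeatedly take the single best remaining cell) gives 290 pts, worse by 17.
Next-best assignment: Rivera→QA role, Farahani→Frontend role, Bakr→Backend role, Kapoor→Ops role = 302 pts.
Swapping Rivera↔Kapoor (Rivera→QA role 99 pts, Kapoor→Ops role 61 pts) loses 5.

Maximum total: 307 pts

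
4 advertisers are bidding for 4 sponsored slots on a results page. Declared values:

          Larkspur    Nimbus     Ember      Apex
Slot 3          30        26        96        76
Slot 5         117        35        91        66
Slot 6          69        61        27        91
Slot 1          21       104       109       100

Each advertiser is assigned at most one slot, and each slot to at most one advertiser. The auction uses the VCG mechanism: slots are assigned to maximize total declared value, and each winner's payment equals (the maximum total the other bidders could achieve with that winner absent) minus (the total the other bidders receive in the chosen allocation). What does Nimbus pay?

Nimbus pays $13.

Efficient allocation: Larkspur→Slot 5 ($117), Nimbus→Slot 1 ($104), Ember→Slot 3 ($96), Apex→Slot 6 ($91); total welfare W = $408.
Nimbus receives Slot 1 at value $104, so the others get W − 104 = $304.
Without Nimbus: best allocation of the remaining 3 bidders over all 4 slots is Larkspur→Slot 5 ($117), Ember→Slot 1 ($109), Apex→Slot 6 ($91), total $317.
VCG payment = (others' best without Nimbus) − (others' welfare with Nimbus) = 317 − 304 = $13.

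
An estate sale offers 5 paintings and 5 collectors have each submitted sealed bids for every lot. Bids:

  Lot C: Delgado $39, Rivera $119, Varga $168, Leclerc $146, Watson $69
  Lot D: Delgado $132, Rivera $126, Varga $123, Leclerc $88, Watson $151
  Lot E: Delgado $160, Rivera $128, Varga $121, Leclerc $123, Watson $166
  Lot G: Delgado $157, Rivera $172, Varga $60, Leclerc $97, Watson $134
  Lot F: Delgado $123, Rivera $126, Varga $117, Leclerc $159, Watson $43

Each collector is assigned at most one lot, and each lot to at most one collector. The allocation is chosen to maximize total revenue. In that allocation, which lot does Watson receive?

Watson receives Lot D.

Optimal: Delgado→Lot E ($160), Rivera→Lot G ($172), Varga→Lot C ($168), Leclerc→Lot F ($159), Watson→Lot D ($151) — total 160+172+168+159+151 = $810.
Max-entry greedy (repeatedly take the single best remaining cell) gives $797, worse by 13.
Next-best assignment: Delgado→Lot D, Rivera→Lot G, Varga→Lot C, Leclerc→Lot F, Watson→Lot E = $797.
Watson's own top lot is Lot E ($166), but forcing Watson→Lot E and reassigning the rest optimally gives only $797 — worse by 13.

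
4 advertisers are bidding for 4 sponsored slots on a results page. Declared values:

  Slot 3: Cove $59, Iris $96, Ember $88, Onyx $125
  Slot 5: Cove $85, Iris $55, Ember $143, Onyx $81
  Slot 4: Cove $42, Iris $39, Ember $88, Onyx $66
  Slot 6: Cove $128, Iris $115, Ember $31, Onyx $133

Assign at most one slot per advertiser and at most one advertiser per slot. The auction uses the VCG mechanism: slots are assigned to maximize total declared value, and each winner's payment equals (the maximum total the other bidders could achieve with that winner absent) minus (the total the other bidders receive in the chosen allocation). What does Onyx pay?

Onyx pays $57.

Efficient allocation: Cove→Slot 6 ($128), Iris→Slot 4 ($39), Ember→Slot 5 ($143), Onyx→Slot 3 ($125); total welfare W = $435.
Onyx receives Slot 3 at value $125, so the others get W − 125 = $310.
Without Onyx: best allocation of the remaining 3 bidders over all 4 slots is Cove→Slot 6 ($128), Iris→Slot 3 ($96), Ember→Slot 5 ($143), total $367.
VCG payment = (others' best without Onyx) − (others' welfare with Onyx) = 367 − 310 = $57.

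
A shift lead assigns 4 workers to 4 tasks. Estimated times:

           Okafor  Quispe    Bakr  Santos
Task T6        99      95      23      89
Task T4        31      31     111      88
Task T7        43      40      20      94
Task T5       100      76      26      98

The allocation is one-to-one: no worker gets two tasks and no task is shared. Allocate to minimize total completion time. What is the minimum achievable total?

Min total: 186 min

This is a one-to-one assignment (minimum-cost bipartite matching).
Optimal: Okafor→Task T4 (31 min), Quispe→Task T7 (40 min), Bakr→Task T5 (26 min), Santos→Task T6 (89 min) — total 31+40+26+89 = 186 min.
Min-entry greedy (repeatedly take the single cheapest remaining cell) gives 216 min, worse by 30.
Every other assignment is strictly worse.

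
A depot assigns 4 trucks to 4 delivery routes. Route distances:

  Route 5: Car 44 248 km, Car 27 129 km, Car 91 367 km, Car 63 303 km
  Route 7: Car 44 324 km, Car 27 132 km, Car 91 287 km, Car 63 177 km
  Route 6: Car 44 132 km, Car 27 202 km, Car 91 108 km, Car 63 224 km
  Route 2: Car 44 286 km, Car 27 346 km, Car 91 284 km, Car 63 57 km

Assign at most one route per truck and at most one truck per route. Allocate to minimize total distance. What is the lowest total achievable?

Optimal: Car 44→Route 5 (248 km), Car 27→Route 7 (132 km), Car 91→Route 6 (108 km), Car 63→Route 2 (57 km) — total 248+132+108+57 = 545 km.
Row-greedy (each truck in turn takes its cheapest remaining route) gives 722 km, worse by 177.
Swapping Car 44↔Car 63 (Car 44→Route 2 286 km, Car 63→Route 5 303 km) adds 284.

Min total: 545 km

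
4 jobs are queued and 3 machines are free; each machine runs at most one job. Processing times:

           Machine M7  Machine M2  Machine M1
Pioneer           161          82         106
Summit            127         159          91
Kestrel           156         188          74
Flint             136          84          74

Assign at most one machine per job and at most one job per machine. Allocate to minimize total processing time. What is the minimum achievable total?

Optimal: Summit→Machine M7 (127 min), Pioneer→Machine M2 (82 min), Kestrel→Machine M1 (74 min) — total 127+82+74 = 283 min.
Row-greedy (each job in turn takes its cheapest remaining machine) gives 329 min, worse by 46.
Checked against all permutations: 283 min is optimal.

Min total: 283 min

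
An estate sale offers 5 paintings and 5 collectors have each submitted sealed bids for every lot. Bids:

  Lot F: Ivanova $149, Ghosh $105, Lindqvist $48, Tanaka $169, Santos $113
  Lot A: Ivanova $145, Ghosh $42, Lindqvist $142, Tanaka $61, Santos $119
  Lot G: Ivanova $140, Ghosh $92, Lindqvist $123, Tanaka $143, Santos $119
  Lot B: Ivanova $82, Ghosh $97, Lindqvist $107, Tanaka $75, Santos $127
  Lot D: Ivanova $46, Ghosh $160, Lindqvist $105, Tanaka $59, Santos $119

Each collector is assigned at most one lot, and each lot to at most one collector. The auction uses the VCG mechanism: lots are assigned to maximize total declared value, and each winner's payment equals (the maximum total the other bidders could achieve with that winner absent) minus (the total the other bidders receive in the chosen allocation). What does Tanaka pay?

Tanaka pays $9.

Efficient allocation: Ivanova→Lot G ($140), Ghosh→Lot D ($160), Lindqvist→Lot A ($142), Tanaka→Lot F ($169), Santos→Lot B ($127); total welfare W = $738.
Tanaka receives Lot F at value $169, so the others get W − 169 = $569.
Without Tanaka: best allocation of the remaining 4 bidders over all 5 lots is Ivanova→Lot F ($149), Ghosh→Lot D ($160), Lindqvist→Lot A ($142), Santos→Lot B ($127), total $578.
VCG payment = (others' best without Tanaka) − (others' welfare with Tanaka) = 578 − 569 = $9.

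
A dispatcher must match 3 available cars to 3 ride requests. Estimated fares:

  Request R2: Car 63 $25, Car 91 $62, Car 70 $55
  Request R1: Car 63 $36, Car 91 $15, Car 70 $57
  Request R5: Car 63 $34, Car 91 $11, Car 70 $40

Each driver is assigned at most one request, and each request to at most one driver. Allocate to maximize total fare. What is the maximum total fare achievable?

Maximum total: $153

Optimal: Car 63→Request R5 ($34), Car 91→Request R2 ($62), Car 70→Request R1 ($57) — total 34+62+57 = $153.
Row-greedy (each driver in turn takes its best remaining request) gives $138, worse by 15.
Swapping Car 63↔Car 91 (Car 63→Request R2 $25, Car 91→Request R5 $11) loses 60.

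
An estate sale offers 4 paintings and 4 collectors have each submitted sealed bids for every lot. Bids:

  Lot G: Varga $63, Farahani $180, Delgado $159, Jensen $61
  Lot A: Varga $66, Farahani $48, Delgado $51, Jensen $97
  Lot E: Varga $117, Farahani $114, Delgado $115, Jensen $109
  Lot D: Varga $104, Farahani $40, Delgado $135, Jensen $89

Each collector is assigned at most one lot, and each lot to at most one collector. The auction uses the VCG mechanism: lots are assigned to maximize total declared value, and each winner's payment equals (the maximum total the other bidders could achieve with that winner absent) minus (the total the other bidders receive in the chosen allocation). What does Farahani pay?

Efficient allocation: Varga→Lot E ($117), Farahani→Lot G ($180), Delgado→Lot D ($135), Jensen→Lot A ($97); total welfare W = $529.
Farahani receives Lot G at value $180, so the others get W − 180 = $349.
Without Farahani: best allocation of the remaining 3 bidders over all 4 lots is Varga→Lot E ($117), Delgado→Lot G ($159), Jensen→Lot A ($97), total $373.
VCG payment = (others' best without Farahani) − (others' welfare with Farahani) = 373 − 349 = $24.

Farahani pays $24.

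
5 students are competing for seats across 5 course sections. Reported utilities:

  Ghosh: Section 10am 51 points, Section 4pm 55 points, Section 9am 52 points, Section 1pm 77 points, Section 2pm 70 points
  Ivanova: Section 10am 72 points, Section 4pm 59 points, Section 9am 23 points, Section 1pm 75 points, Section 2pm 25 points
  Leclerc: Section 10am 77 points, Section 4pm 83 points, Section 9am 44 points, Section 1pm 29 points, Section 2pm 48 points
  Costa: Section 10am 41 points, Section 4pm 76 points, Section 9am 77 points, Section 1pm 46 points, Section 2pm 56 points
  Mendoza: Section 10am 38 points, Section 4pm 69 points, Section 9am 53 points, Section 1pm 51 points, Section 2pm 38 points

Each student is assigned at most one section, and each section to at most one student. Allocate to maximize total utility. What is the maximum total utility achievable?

Optimal: Ghosh→Section 2pm (70 points), Ivanova→Section 1pm (75 points), Leclerc→Section 10am (77 points), Costa→Section 9am (77 points), Mendoza→Section 4pm (69 points) — total 70+75+77+77+69 = 368 points.
Max-entry greedy (repeatedly take the single best remaining cell) gives 347 points, worse by 21.

Maximum total: 368 points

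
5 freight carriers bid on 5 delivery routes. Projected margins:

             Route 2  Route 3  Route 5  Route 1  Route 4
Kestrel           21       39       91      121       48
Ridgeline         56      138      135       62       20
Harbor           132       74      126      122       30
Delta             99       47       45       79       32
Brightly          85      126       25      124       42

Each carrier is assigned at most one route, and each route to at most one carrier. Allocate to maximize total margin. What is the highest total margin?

Max total: $546k

This is a one-to-one assignment (maximum-weight bipartite matching).
Optimal: Kestrel→Route 1 ($121k), Ridgeline→Route 5 ($135k), Harbor→Route 2 ($132k), Delta→Route 4 ($32k), Brightly→Route 3 ($126k) — total 121+135+132+32+126 = $546k.
Column-greedy (each route in turn goes to its best remaining carrier) gives $517k, worse by 29.
Next-best assignment: Kestrel→Route 4, Ridgeline→Route 3, Harbor→Route 5, Delta→Route 2, Brightly→Route 1 = $535k.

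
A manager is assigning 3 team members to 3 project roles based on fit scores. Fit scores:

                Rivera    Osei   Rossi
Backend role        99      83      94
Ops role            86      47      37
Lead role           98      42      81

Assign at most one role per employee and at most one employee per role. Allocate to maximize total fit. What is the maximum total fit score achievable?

Max total: 250 pts

Optimal: Rivera→Ops role (86 pts), Osei→Backend role (83 pts), Rossi→Lead role (81 pts) — total 86+83+81 = 250 pts.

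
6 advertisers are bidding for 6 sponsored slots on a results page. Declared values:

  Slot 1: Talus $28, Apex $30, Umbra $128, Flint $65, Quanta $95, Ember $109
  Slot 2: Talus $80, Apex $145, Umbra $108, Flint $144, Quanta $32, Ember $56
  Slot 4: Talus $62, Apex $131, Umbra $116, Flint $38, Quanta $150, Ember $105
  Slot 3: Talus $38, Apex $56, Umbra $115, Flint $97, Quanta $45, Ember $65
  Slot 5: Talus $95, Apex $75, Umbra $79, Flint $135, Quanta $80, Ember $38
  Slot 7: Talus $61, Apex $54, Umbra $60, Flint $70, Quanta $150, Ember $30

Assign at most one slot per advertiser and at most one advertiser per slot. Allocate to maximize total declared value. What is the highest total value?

Maximum total: $744

Optimal: Talus→Slot 5 ($95), Apex→Slot 4 ($131), Umbra→Slot 3 ($115), Flint→Slot 2 ($144), Quanta→Slot 7 ($150), Ember→Slot 1 ($109) — total 95+131+115+144+150+109 = $744.
Row-greedy (each advertiser in turn takes its best remaining slot) gives $645, worse by 99.
Checked against all permutations: $744 is optimal.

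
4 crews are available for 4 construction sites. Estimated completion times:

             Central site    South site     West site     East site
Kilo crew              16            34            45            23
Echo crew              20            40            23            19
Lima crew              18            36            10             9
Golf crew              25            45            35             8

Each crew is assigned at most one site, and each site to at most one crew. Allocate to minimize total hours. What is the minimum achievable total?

This is the linear assignment problem.
Optimal: Kilo crew→South site (34 hours), Echo crew→Central site (20 hours), Lima crew→West site (10 hours), Golf crew→East site (8 hours) — total 34+20+10+8 = 72 hours.
Min-entry greedy (repeatedly take the single cheapest remaining cell) gives 74 hours, worse by 2.

Minimum total: 72 hours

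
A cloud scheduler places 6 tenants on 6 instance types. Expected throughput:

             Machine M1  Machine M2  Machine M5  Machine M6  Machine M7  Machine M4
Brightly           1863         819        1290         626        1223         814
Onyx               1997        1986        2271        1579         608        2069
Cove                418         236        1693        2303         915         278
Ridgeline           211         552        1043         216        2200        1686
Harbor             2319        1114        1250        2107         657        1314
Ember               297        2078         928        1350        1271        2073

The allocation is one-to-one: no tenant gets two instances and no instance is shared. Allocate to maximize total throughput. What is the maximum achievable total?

Optimal: Brightly→Machine M5 (1290 ops/s), Onyx→Machine M4 (2069 ops/s), Cove→Machine M6 (2303 ops/s), Ridgeline→Machine M7 (2200 ops/s), Harbor→Machine M1 (2319 ops/s), Ember→Machine M2 (2078 ops/s) — total 1290+2069+2303+2200+2319+2078 = 12259 ops/s.
Row-greedy (each tenant in turn takes its best remaining instance) gives 12029 ops/s, worse by 230.
Next-best assignment: Brightly→Machine M5, Onyx→Machine M2, Cove→Machine M6, Ridgeline→Machine M7, Harbor→Machine M1, Ember→Machine M4 = 12171 ops/s.
Swapping Ridgeline↔Brightly (Ridgeline→Machine M5 1043 ops/s, Brightly→Machine M7 1223 ops/s) loses 1224.

Max total: 12259 ops/s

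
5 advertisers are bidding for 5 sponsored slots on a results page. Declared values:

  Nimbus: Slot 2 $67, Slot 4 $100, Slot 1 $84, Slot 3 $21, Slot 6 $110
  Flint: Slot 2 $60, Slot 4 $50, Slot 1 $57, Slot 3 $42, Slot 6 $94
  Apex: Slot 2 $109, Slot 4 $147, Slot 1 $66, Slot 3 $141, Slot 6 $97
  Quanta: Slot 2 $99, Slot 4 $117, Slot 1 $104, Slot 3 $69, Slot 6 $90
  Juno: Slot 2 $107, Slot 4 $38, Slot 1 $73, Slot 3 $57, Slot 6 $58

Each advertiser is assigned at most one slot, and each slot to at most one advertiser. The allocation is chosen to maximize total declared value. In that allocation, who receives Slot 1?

Optimal: Nimbus→Slot 4 ($100), Flint→Slot 6 ($94), Apex→Slot 3 ($141), Quanta→Slot 1 ($104), Juno→Slot 2 ($107) — total 100+94+141+104+107 = $546.
Row-greedy (each advertiser in turn takes its best remaining slot) gives $478, worse by 68.
Quanta's own top slot is Slot 4 ($117), but forcing Quanta→Slot 4 and reassigning the rest optimally gives only $543 — worse by 3.

Quanta receives Slot 1.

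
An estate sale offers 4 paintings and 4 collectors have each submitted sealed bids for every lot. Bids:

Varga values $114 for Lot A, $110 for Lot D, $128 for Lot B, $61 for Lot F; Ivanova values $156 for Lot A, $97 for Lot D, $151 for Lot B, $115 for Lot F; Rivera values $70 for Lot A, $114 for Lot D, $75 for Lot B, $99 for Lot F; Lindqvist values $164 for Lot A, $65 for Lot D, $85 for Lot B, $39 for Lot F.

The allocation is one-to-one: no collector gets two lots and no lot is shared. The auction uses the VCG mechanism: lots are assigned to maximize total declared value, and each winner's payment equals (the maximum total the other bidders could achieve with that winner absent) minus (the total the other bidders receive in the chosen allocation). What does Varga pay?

Varga pays $15.

Efficient allocation: Varga→Lot D ($110), Ivanova→Lot B ($151), Rivera→Lot F ($99), Lindqvist→Lot A ($164); total welfare W = $524.
Varga receives Lot D at value $110, so the others get W − 110 = $414.
Without Varga: best allocation of the remaining 3 bidders over all 4 lots is Ivanova→Lot B ($151), Rivera→Lot D ($114), Lindqvist→Lot A ($164), total $429.
VCG payment = (others' best without Varga) − (others' welfare with Varga) = 429 − 414 = $15.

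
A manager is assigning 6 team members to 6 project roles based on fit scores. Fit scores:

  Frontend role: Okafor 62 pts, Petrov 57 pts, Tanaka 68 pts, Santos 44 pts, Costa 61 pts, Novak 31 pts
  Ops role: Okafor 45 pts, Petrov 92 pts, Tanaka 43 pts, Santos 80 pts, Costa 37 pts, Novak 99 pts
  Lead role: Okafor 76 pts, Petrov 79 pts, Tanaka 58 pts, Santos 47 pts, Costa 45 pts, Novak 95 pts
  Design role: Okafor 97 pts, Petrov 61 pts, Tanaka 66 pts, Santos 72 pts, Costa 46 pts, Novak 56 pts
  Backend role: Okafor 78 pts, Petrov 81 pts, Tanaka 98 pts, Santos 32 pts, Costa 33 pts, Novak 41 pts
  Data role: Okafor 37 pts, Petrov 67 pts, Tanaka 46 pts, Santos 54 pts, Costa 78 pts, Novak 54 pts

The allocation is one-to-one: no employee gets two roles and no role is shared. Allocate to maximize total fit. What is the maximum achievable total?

This is the linear assignment problem.
Optimal: Okafor→Design role (97 pts), Petrov→Frontend role (57 pts), Tanaka→Backend role (98 pts), Santos→Ops role (80 pts), Costa→Data role (78 pts), Novak→Lead role (95 pts) — total 97+57+98+80+78+95 = 505 pts.
Max-entry greedy (repeatedly take the single best remaining cell) gives 495 pts, worse by 10.
Swapping Petrov↔Tanaka (Petrov→Backend role 81 pts, Tanaka→Frontend role 68 pts) loses 6.

Maximum total: 505 pts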